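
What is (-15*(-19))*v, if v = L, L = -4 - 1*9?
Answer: -3705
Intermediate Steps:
L = -13 (L = -4 - 9 = -13)
v = -13
(-15*(-19))*v = -15*(-19)*(-13) = 285*(-13) = -3705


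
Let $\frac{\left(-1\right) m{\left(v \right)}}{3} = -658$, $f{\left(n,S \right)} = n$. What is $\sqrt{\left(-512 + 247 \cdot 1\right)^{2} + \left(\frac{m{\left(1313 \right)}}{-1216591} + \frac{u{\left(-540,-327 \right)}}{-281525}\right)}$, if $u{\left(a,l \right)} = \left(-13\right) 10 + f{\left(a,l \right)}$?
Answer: $\frac{\sqrt{329514763107316062327391245}}{68500156255} \approx 265.0$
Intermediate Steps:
$m{\left(v \right)} = 1974$ ($m{\left(v \right)} = \left(-3\right) \left(-658\right) = 1974$)
$u{\left(a,l \right)} = -130 + a$ ($u{\left(a,l \right)} = \left(-13\right) 10 + a = -130 + a$)
$\sqrt{\left(-512 + 247 \cdot 1\right)^{2} + \left(\frac{m{\left(1313 \right)}}{-1216591} + \frac{u{\left(-540,-327 \right)}}{-281525}\right)} = \sqrt{\left(-512 + 247 \cdot 1\right)^{2} + \left(\frac{1974}{-1216591} + \frac{-130 - 540}{-281525}\right)} = \sqrt{\left(-512 + 247\right)^{2} + \left(1974 \left(- \frac{1}{1216591}\right) - - \frac{134}{56305}\right)} = \sqrt{\left(-265\right)^{2} + \left(- \frac{1974}{1216591} + \frac{134}{56305}\right)} = \sqrt{70225 + \frac{51877124}{68500156255}} = \sqrt{\frac{4810423524884499}{68500156255}} = \frac{\sqrt{329514763107316062327391245}}{68500156255}$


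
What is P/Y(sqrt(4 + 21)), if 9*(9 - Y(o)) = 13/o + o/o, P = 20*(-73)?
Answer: -7300/43 ≈ -169.77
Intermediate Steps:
P = -1460
Y(o) = 80/9 - 13/(9*o) (Y(o) = 9 - (13/o + o/o)/9 = 9 - (13/o + 1)/9 = 9 - (1 + 13/o)/9 = 9 + (-1/9 - 13/(9*o)) = 80/9 - 13/(9*o))
P/Y(sqrt(4 + 21)) = -1460*9*sqrt(4 + 21)/(-13 + 80*sqrt(4 + 21)) = -1460*45/(-13 + 80*sqrt(25)) = -1460*45/(-13 + 80*5) = -1460*45/(-13 + 400) = -1460/((1/9)*(1/5)*387) = -1460/43/5 = -1460*5/43 = -7300/43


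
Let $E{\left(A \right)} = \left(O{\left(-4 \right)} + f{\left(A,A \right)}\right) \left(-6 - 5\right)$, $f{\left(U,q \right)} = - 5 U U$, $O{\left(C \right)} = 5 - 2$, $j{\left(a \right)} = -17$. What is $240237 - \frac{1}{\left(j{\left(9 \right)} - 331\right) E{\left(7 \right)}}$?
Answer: $\frac{222549791113}{926376} \approx 2.4024 \cdot 10^{5}$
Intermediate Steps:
$O{\left(C \right)} = 3$ ($O{\left(C \right)} = 5 - 2 = 3$)
$f{\left(U,q \right)} = - 5 U^{2}$
$E{\left(A \right)} = -33 + 55 A^{2}$ ($E{\left(A \right)} = \left(3 - 5 A^{2}\right) \left(-6 - 5\right) = \left(3 - 5 A^{2}\right) \left(-11\right) = -33 + 55 A^{2}$)
$240237 - \frac{1}{\left(j{\left(9 \right)} - 331\right) E{\left(7 \right)}} = 240237 - \frac{1}{\left(-17 - 331\right) \left(-33 + 55 \cdot 7^{2}\right)} = 240237 - \frac{1}{\left(-348\right) \left(-33 + 55 \cdot 49\right)} = 240237 - \frac{1}{\left(-348\right) \left(-33 + 2695\right)} = 240237 - \frac{1}{\left(-348\right) 2662} = 240237 - \frac{1}{-926376} = 240237 - - \frac{1}{926376} = 240237 + \frac{1}{926376} = \frac{222549791113}{926376}$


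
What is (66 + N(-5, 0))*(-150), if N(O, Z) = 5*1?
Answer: -10650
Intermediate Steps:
N(O, Z) = 5
(66 + N(-5, 0))*(-150) = (66 + 5)*(-150) = 71*(-150) = -10650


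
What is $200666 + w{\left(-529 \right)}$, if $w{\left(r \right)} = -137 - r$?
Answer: $201058$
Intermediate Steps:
$200666 + w{\left(-529 \right)} = 200666 - -392 = 200666 + \left(-137 + 529\right) = 200666 + 392 = 201058$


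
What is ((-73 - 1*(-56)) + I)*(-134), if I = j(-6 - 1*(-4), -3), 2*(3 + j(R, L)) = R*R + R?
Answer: 2546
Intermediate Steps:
j(R, L) = -3 + R/2 + R²/2 (j(R, L) = -3 + (R*R + R)/2 = -3 + (R² + R)/2 = -3 + (R + R²)/2 = -3 + (R/2 + R²/2) = -3 + R/2 + R²/2)
I = -2 (I = -3 + (-6 - 1*(-4))/2 + (-6 - 1*(-4))²/2 = -3 + (-6 + 4)/2 + (-6 + 4)²/2 = -3 + (½)*(-2) + (½)*(-2)² = -3 - 1 + (½)*4 = -3 - 1 + 2 = -2)
((-73 - 1*(-56)) + I)*(-134) = ((-73 - 1*(-56)) - 2)*(-134) = ((-73 + 56) - 2)*(-134) = (-17 - 2)*(-134) = -19*(-134) = 2546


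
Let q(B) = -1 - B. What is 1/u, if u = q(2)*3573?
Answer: -1/10719 ≈ -9.3292e-5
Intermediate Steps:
u = -10719 (u = (-1 - 1*2)*3573 = (-1 - 2)*3573 = -3*3573 = -10719)
1/u = 1/(-10719) = -1/10719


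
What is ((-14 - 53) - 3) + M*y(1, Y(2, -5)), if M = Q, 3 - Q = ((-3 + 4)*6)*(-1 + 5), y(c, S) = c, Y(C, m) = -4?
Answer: -91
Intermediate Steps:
Q = -21 (Q = 3 - (-3 + 4)*6*(-1 + 5) = 3 - 1*6*4 = 3 - 6*4 = 3 - 1*24 = 3 - 24 = -21)
M = -21
((-14 - 53) - 3) + M*y(1, Y(2, -5)) = ((-14 - 53) - 3) - 21*1 = (-67 - 3) - 21 = -70 - 21 = -91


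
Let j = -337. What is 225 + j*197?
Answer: -66164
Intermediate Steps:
225 + j*197 = 225 - 337*197 = 225 - 66389 = -66164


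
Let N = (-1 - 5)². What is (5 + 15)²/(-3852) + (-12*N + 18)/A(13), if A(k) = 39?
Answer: -134194/12519 ≈ -10.719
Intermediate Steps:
N = 36 (N = (-6)² = 36)
(5 + 15)²/(-3852) + (-12*N + 18)/A(13) = (5 + 15)²/(-3852) + (-12*36 + 18)/39 = 20²*(-1/3852) + (-432 + 18)*(1/39) = 400*(-1/3852) - 414*1/39 = -100/963 - 138/13 = -134194/12519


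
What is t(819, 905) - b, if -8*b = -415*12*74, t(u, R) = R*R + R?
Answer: 773865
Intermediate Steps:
t(u, R) = R + R² (t(u, R) = R² + R = R + R²)
b = 46065 (b = -(-415*12)*74/8 = -(-83*60)*74/8 = -(-1245)*74/2 = -⅛*(-368520) = 46065)
t(819, 905) - b = 905*(1 + 905) - 1*46065 = 905*906 - 46065 = 819930 - 46065 = 773865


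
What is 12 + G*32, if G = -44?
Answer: -1396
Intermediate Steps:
12 + G*32 = 12 - 44*32 = 12 - 1408 = -1396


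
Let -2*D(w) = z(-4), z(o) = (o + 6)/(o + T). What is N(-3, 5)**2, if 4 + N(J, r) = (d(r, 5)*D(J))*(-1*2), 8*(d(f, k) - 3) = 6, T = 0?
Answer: 2209/64 ≈ 34.516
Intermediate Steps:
z(o) = (6 + o)/o (z(o) = (o + 6)/(o + 0) = (6 + o)/o)
D(w) = 1/4 (D(w) = -(6 - 4)/(2*(-4)) = -(-1)*2/8 = -1/2*(-1/2) = 1/4)
d(f, k) = 15/4 (d(f, k) = 3 + (1/8)*6 = 3 + 3/4 = 15/4)
N(J, r) = -47/8 (N(J, r) = -4 + ((15/4)*(1/4))*(-1*2) = -4 + (15/16)*(-2) = -4 - 15/8 = -47/8)
N(-3, 5)**2 = (-47/8)**2 = 2209/64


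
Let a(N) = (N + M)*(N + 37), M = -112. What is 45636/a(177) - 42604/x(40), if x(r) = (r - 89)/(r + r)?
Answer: 23705983682/340795 ≈ 69561.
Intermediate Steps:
x(r) = (-89 + r)/(2*r) (x(r) = (-89 + r)/((2*r)) = (-89 + r)*(1/(2*r)) = (-89 + r)/(2*r))
a(N) = (-112 + N)*(37 + N) (a(N) = (N - 112)*(N + 37) = (-112 + N)*(37 + N))
45636/a(177) - 42604/x(40) = 45636/(-4144 + 177² - 75*177) - 42604*80/(-89 + 40) = 45636/(-4144 + 31329 - 13275) - 42604/((½)*(1/40)*(-49)) = 45636/13910 - 42604/(-49/80) = 45636*(1/13910) - 42604*(-80/49) = 22818/6955 + 3408320/49 = 23705983682/340795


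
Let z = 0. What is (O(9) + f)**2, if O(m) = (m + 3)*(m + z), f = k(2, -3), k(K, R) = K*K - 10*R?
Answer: 20164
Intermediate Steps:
k(K, R) = K**2 - 10*R
f = 34 (f = 2**2 - 10*(-3) = 4 + 30 = 34)
O(m) = m*(3 + m) (O(m) = (m + 3)*(m + 0) = (3 + m)*m = m*(3 + m))
(O(9) + f)**2 = (9*(3 + 9) + 34)**2 = (9*12 + 34)**2 = (108 + 34)**2 = 142**2 = 20164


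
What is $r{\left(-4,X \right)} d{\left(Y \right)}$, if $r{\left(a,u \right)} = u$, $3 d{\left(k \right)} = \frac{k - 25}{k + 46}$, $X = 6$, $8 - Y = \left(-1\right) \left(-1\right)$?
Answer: $- \frac{36}{53} \approx -0.67924$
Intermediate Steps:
$Y = 7$ ($Y = 8 - \left(-1\right) \left(-1\right) = 8 - 1 = 7$)
$d{\left(k \right)} = \frac{-25 + k}{3 \left(46 + k\right)}$ ($d{\left(k \right)} = \frac{\left(k - 25\right) \frac{1}{k + 46}}{3} = \frac{\left(-25 + k\right) \frac{1}{46 + k}}{3} = \frac{\frac{1}{46 + k} \left(-25 + k\right)}{3} = \frac{-25 + k}{3 \left(46 + k\right)}$)
$r{\left(-4,X \right)} d{\left(Y \right)} = 6 \frac{-25 + 7}{3 \left(46 + 7\right)} = 6 \cdot \frac{1}{3} \cdot \frac{1}{53} \left(-18\right) = 6 \left(- \frac{6}{53}\right) = - \frac{36}{53}$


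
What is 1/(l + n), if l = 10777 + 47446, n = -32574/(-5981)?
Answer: 5981/348264337 ≈ 1.7174e-5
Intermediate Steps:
n = 32574/5981 (n = -32574*(-1/5981) = 32574/5981 ≈ 5.4462)
l = 58223
1/(l + n) = 1/(58223 + 32574/5981) = 1/(348264337/5981) = 5981/348264337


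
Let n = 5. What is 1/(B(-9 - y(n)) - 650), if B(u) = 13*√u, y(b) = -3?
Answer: -25/16289 - I*√6/32578 ≈ -0.0015348 - 7.5188e-5*I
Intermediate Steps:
1/(B(-9 - y(n)) - 650) = 1/(13*√(-9 - 1*(-3)) - 650) = 1/(13*√(-9 + 3) - 650) = 1/(13*√(-6) - 650) = 1/(13*(I*√6) - 650) = 1/(13*I*√6 - 650) = 1/(-650 + 13*I*√6)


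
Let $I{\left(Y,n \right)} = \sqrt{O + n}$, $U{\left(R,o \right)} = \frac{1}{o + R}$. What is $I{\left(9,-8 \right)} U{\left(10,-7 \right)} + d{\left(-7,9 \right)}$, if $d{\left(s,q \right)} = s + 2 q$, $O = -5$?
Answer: $11 + \frac{i \sqrt{13}}{3} \approx 11.0 + 1.2019 i$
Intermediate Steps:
$U{\left(R,o \right)} = \frac{1}{R + o}$
$I{\left(Y,n \right)} = \sqrt{-5 + n}$
$I{\left(9,-8 \right)} U{\left(10,-7 \right)} + d{\left(-7,9 \right)} = \frac{\sqrt{-5 - 8}}{10 - 7} + \left(-7 + 2 \cdot 9\right) = \frac{\sqrt{-13}}{3} + \left(-7 + 18\right) = i \sqrt{13} \cdot \frac{1}{3} + 11 = \frac{i \sqrt{13}}{3} + 11 = 11 + \frac{i \sqrt{13}}{3}$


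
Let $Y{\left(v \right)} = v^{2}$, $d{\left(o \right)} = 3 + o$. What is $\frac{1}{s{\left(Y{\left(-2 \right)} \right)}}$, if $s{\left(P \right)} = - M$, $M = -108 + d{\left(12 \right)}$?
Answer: $\frac{1}{93} \approx 0.010753$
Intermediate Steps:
$M = -93$ ($M = -108 + \left(3 + 12\right) = -108 + 15 = -93$)
$s{\left(P \right)} = 93$ ($s{\left(P \right)} = \left(-1\right) \left(-93\right) = 93$)
$\frac{1}{s{\left(Y{\left(-2 \right)} \right)}} = \frac{1}{93}$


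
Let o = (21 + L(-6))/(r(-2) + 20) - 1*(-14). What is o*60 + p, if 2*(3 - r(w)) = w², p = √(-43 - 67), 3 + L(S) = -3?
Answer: 6180/7 + I*√110 ≈ 882.86 + 10.488*I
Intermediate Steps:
L(S) = -6 (L(S) = -3 - 3 = -6)
p = I*√110 (p = √(-110) = I*√110 ≈ 10.488*I)
r(w) = 3 - w²/2
o = 103/7 (o = (21 - 6)/((3 - ½*(-2)²) + 20) - 1*(-14) = 15/((3 - ½*4) + 20) + 14 = 15/((3 - 2) + 20) + 14 = 15/(1 + 20) + 14 = 15/21 + 14 = 15*(1/21) + 14 = 5/7 + 14 = 103/7 ≈ 14.714)
o*60 + p = (103/7)*60 + I*√110 = 6180/7 + I*√110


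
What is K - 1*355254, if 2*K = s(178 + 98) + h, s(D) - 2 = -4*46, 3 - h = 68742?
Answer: -779429/2 ≈ -3.8971e+5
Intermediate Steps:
h = -68739 (h = 3 - 1*68742 = 3 - 68742 = -68739)
s(D) = -182 (s(D) = 2 - 4*46 = 2 - 184 = -182)
K = -68921/2 (K = (-182 - 68739)/2 = (½)*(-68921) = -68921/2 ≈ -34461.)
K - 1*355254 = -68921/2 - 1*355254 = -68921/2 - 355254 = -779429/2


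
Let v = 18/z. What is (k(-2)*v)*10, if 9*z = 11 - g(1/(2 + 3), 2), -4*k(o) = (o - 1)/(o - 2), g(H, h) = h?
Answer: -135/4 ≈ -33.750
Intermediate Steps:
k(o) = -(-1 + o)/(4*(-2 + o)) (k(o) = -(o - 1)/(4*(o - 2)) = -(-1 + o)/(4*(-2 + o)))
z = 1 (z = (11 - 1*2)/9 = (11 - 2)/9 = (1/9)*9 = 1)
v = 18 (v = 18/1 = 18*1 = 18)
(k(-2)*v)*10 = (((1 - 1*(-2))/(4*(-2 - 2)))*18)*10 = (((1/4)*(1 + 2)/(-4))*18)*10 = (((1/4)*(-1/4)*3)*18)*10 = -3/16*18*10 = -27/8*10 = -135/4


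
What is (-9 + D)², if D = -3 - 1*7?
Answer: 361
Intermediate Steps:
D = -10 (D = -3 - 7 = -10)
(-9 + D)² = (-9 - 10)² = (-19)² = 361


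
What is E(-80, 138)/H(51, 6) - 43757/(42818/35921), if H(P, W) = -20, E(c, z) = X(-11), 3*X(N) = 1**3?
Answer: -47153877319/1284540 ≈ -36709.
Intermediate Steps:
X(N) = 1/3 (X(N) = (1/3)*1**3 = (1/3)*1 = 1/3)
E(c, z) = 1/3
E(-80, 138)/H(51, 6) - 43757/(42818/35921) = (1/3)/(-20) - 43757/(42818/35921) = (1/3)*(-1/20) - 43757/(42818*(1/35921)) = -1/60 - 43757/42818/35921 = -1/60 - 43757*35921/42818 = -1/60 - 1571795197/42818 = -47153877319/1284540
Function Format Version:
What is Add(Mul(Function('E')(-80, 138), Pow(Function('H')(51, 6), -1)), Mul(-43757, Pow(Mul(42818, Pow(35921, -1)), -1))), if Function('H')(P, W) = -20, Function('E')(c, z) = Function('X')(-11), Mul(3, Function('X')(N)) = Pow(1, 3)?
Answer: Rational(-47153877319, 1284540) ≈ -36709.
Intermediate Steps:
Function('X')(N) = Rational(1, 3) (Function('X')(N) = Mul(Rational(1, 3), Pow(1, 3)) = Mul(Rational(1, 3), 1) = Rational(1, 3))
Function('E')(c, z) = Rational(1, 3)
Add(Mul(Function('E')(-80, 138), Pow(Function('H')(51, 6), -1)), Mul(-43757, Pow(Mul(42818, Pow(35921, -1)), -1))) = Add(Mul(Rational(1, 3), Pow(-20, -1)), Mul(-43757, Pow(Mul(42818, Pow(35921, -1)), -1))) = Add(Mul(Rational(1, 3), Rational(-1, 20)), Mul(-43757, Pow(Mul(42818, Rational(1, 35921)), -1))) = Add(Rational(-1, 60), Mul(-43757, Pow(Rational(42818, 35921), -1))) = Add(Rational(-1, 60), Mul(-43757, Rational(35921, 42818))) = Add(Rational(-1, 60), Rational(-1571795197, 42818)) = Rational(-47153877319, 1284540)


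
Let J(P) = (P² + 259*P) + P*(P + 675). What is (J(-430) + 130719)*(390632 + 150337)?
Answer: 53501293131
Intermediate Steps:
J(P) = P² + 259*P + P*(675 + P) (J(P) = (P² + 259*P) + P*(675 + P) = P² + 259*P + P*(675 + P))
(J(-430) + 130719)*(390632 + 150337) = (2*(-430)*(467 - 430) + 130719)*(390632 + 150337) = (2*(-430)*37 + 130719)*540969 = (-31820 + 130719)*540969 = 98899*540969 = 53501293131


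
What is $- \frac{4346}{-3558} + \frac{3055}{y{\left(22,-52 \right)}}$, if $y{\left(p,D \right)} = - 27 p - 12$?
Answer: $- \frac{1372669}{359358} \approx -3.8198$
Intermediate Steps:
$y{\left(p,D \right)} = -12 - 27 p$
$- \frac{4346}{-3558} + \frac{3055}{y{\left(22,-52 \right)}} = - \frac{4346}{-3558} + \frac{3055}{-12 - 594} = \left(-4346\right) \left(- \frac{1}{3558}\right) + \frac{3055}{-12 - 594} = \frac{2173}{1779} + \frac{3055}{-606} = \frac{2173}{1779} + 3055 \left(- \frac{1}{606}\right) = \frac{2173}{1779} - \frac{3055}{606} = - \frac{1372669}{359358}$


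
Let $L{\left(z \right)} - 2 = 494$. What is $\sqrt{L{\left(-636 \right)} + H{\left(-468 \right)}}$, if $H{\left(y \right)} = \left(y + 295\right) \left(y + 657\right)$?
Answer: $i \sqrt{32201} \approx 179.45 i$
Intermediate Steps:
$L{\left(z \right)} = 496$ ($L{\left(z \right)} = 2 + 494 = 496$)
$H{\left(y \right)} = \left(295 + y\right) \left(657 + y\right)$
$\sqrt{L{\left(-636 \right)} + H{\left(-468 \right)}} = \sqrt{496 + \left(193815 + \left(-468\right)^{2} + 952 \left(-468\right)\right)} = \sqrt{496 + \left(193815 + 219024 - 445536\right)} = \sqrt{496 - 32697} = \sqrt{-32201} = i \sqrt{32201}$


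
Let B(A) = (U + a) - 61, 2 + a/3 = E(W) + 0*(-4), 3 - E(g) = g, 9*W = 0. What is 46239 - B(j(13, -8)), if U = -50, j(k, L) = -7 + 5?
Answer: 46347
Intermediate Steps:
W = 0 (W = (⅑)*0 = 0)
E(g) = 3 - g
j(k, L) = -2
a = 3 (a = -6 + 3*((3 - 1*0) + 0*(-4)) = -6 + 3*((3 + 0) + 0) = -6 + 3*(3 + 0) = -6 + 3*3 = -6 + 9 = 3)
B(A) = -108 (B(A) = (-50 + 3) - 61 = -47 - 61 = -108)
46239 - B(j(13, -8)) = 46239 - 1*(-108) = 46239 + 108 = 46347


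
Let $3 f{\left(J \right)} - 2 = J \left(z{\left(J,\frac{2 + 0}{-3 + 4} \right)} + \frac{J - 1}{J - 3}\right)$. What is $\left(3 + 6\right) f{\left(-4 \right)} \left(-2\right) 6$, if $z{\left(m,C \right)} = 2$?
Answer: $\frac{2232}{7} \approx 318.86$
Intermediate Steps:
$f{\left(J \right)} = \frac{2}{3} + \frac{J \left(2 + \frac{-1 + J}{-3 + J}\right)}{3}$ ($f{\left(J \right)} = \frac{2}{3} + \frac{J \left(2 + \frac{J - 1}{J - 3}\right)}{3} = \frac{2}{3} + \frac{J \left(2 + \frac{-1 + J}{-3 + J}\right)}{3}$)
$\left(3 + 6\right) f{\left(-4 \right)} \left(-2\right) 6 = \left(3 + 6\right) \frac{-2 + \left(-4\right)^{2} - - \frac{20}{3}}{-3 - 4} \left(-2\right) 6 = 9 \frac{-2 + 16 + \frac{20}{3}}{-7} \left(-2\right) 6 = 9 \left(\left(- \frac{1}{7}\right) \frac{62}{3}\right) \left(-2\right) 6 = 9 \left(- \frac{62}{21}\right) \left(-2\right) 6 = \left(- \frac{186}{7}\right) \left(-2\right) 6 = \frac{372}{7} \cdot 6 = \frac{2232}{7}$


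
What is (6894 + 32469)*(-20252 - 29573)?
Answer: -1961261475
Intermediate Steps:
(6894 + 32469)*(-20252 - 29573) = 39363*(-49825) = -1961261475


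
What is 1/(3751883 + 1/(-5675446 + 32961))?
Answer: 5642485/21169943549254 ≈ 2.6653e-7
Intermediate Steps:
1/(3751883 + 1/(-5675446 + 32961)) = 1/(3751883 + 1/(-5642485)) = 1/(3751883 - 1/5642485) = 1/(21169943549254/5642485) = 5642485/21169943549254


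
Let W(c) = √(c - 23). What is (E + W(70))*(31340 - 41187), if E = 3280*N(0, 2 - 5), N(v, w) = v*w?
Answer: -9847*√47 ≈ -67508.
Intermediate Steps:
W(c) = √(-23 + c)
E = 0 (E = 3280*(0*(2 - 5)) = 3280*(0*(-3)) = 3280*0 = 0)
(E + W(70))*(31340 - 41187) = (0 + √(-23 + 70))*(31340 - 41187) = (0 + √47)*(-9847) = √47*(-9847) = -9847*√47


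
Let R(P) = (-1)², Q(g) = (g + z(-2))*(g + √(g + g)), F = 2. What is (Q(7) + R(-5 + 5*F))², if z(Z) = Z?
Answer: 1646 + 360*√14 ≈ 2993.0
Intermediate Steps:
Q(g) = (-2 + g)*(g + √2*√g) (Q(g) = (g - 2)*(g + √(g + g)) = (-2 + g)*(g + √(2*g)) = (-2 + g)*(g + √2*√g))
R(P) = 1
(Q(7) + R(-5 + 5*F))² = ((7² - 2*7 + √2*7^(3/2) - 2*√2*√7) + 1)² = ((49 - 14 + √2*(7*√7) - 2*√14) + 1)² = ((49 - 14 + 7*√14 - 2*√14) + 1)² = ((35 + 5*√14) + 1)² = (36 + 5*√14)²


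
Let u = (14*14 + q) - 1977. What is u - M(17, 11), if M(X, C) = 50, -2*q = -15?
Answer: -3647/2 ≈ -1823.5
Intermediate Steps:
q = 15/2 (q = -1/2*(-15) = 15/2 ≈ 7.5000)
u = -3547/2 (u = (14*14 + 15/2) - 1977 = (196 + 15/2) - 1977 = 407/2 - 1977 = -3547/2 ≈ -1773.5)
u - M(17, 11) = -3547/2 - 1*50 = -3547/2 - 50 = -3647/2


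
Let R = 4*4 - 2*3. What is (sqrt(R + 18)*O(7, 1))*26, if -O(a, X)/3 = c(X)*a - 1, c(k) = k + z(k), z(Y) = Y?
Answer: -2028*sqrt(7) ≈ -5365.6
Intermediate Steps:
c(k) = 2*k (c(k) = k + k = 2*k)
R = 10 (R = 16 - 6 = 10)
O(a, X) = 3 - 6*X*a (O(a, X) = -3*((2*X)*a - 1) = -3*(2*X*a - 1) = -3*(-1 + 2*X*a) = 3 - 6*X*a)
(sqrt(R + 18)*O(7, 1))*26 = (sqrt(10 + 18)*(3 - 6*1*7))*26 = (sqrt(28)*(3 - 42))*26 = ((2*sqrt(7))*(-39))*26 = -78*sqrt(7)*26 = -2028*sqrt(7)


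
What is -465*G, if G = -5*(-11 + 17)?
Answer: 13950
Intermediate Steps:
G = -30 (G = -5*6 = -30)
-465*G = -465*(-30) = 13950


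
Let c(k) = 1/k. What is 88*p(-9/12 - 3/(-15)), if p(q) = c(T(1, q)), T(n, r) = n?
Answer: 88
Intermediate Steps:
p(q) = 1 (p(q) = 1/1 = 1)
88*p(-9/12 - 3/(-15)) = 88*1 = 88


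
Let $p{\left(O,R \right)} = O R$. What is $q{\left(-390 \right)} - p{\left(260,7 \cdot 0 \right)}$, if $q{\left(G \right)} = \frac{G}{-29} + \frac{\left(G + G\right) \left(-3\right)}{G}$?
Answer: $\frac{216}{29} \approx 7.4483$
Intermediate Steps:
$q{\left(G \right)} = -6 - \frac{G}{29}$ ($q{\left(G \right)} = G \left(- \frac{1}{29}\right) + \frac{2 G \left(-3\right)}{G} = - \frac{G}{29} + \frac{\left(-6\right) G}{G} = - \frac{G}{29} - 6 = -6 - \frac{G}{29}$)
$q{\left(-390 \right)} - p{\left(260,7 \cdot 0 \right)} = \left(-6 - - \frac{390}{29}\right) - 260 \cdot 7 \cdot 0 = \left(-6 + \frac{390}{29}\right) - 260 \cdot 0 = \frac{216}{29} - 0 = \frac{216}{29} + 0 = \frac{216}{29}$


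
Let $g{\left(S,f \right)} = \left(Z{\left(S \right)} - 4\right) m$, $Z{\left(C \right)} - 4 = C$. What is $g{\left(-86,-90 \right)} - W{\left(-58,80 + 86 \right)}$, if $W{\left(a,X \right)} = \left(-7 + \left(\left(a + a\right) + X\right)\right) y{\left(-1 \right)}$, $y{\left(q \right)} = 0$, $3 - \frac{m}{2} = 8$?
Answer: $860$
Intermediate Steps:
$Z{\left(C \right)} = 4 + C$
$m = -10$ ($m = 6 - 16 = -10$)
$g{\left(S,f \right)} = - 10 S$ ($g{\left(S,f \right)} = \left(\left(4 + S\right) - 4\right) \left(-10\right) = S \left(-10\right) = - 10 S$)
$W{\left(a,X \right)} = 0$ ($W{\left(a,X \right)} = \left(-7 + \left(\left(a + a\right) + X\right)\right) 0 = \left(-7 + \left(2 a + X\right)\right) 0 = \left(-7 + \left(X + 2 a\right)\right) 0 = \left(-7 + X + 2 a\right) 0 = 0$)
$g{\left(-86,-90 \right)} - W{\left(-58,80 + 86 \right)} = \left(-10\right) \left(-86\right) - 0 = 860 + 0 = 860$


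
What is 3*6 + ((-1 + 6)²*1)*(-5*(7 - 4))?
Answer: -357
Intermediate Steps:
3*6 + ((-1 + 6)²*1)*(-5*(7 - 4)) = 18 + (5²*1)*(-5*3) = 18 + (25*1)*(-15) = 18 + 25*(-15) = 18 - 375 = -357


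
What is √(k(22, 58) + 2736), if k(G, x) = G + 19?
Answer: √2777 ≈ 52.697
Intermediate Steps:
k(G, x) = 19 + G
√(k(22, 58) + 2736) = √((19 + 22) + 2736) = √(41 + 2736) = √2777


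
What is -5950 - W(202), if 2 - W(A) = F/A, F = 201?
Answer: -1202103/202 ≈ -5951.0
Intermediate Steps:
W(A) = 2 - 201/A
-5950 - W(202) = -5950 - (2 - 201/202) = -5950 - 1*203/202 = -5950 - 203/202 = -1202103/202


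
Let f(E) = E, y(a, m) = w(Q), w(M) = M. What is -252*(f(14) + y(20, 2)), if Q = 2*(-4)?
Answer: -1512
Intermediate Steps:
Q = -8
y(a, m) = -8
-252*(f(14) + y(20, 2)) = -252*(14 - 8) = -252*6 = -1512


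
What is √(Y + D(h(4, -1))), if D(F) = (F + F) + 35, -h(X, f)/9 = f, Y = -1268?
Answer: 9*I*√15 ≈ 34.857*I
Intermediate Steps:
h(X, f) = -9*f
D(F) = 35 + 2*F (D(F) = 2*F + 35 = 35 + 2*F)
√(Y + D(h(4, -1))) = √(-1268 + (35 + 2*(-9*(-1)))) = √(-1268 + (35 + 2*9)) = √(-1268 + (35 + 18)) = √(-1268 + 53) = √(-1215) = 9*I*√15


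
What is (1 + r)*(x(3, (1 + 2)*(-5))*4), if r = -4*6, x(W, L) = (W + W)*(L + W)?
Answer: 6624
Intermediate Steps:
x(W, L) = 2*W*(L + W) (x(W, L) = (2*W)*(L + W) = 2*W*(L + W))
r = -24
(1 + r)*(x(3, (1 + 2)*(-5))*4) = (1 - 24)*((2*3*((1 + 2)*(-5) + 3))*4) = -23*2*3*(3*(-5) + 3)*4 = -23*2*3*(-15 + 3)*4 = -23*2*3*(-12)*4 = -(-1656)*4 = -23*(-288) = 6624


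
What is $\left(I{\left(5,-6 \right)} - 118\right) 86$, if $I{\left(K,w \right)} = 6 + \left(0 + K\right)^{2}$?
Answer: $-7482$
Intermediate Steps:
$I{\left(K,w \right)} = 6 + K^{2}$
$\left(I{\left(5,-6 \right)} - 118\right) 86 = \left(\left(6 + 5^{2}\right) - 118\right) 86 = \left(\left(6 + 25\right) - 118\right) 86 = \left(31 - 118\right) 86 = \left(-87\right) 86 = -7482$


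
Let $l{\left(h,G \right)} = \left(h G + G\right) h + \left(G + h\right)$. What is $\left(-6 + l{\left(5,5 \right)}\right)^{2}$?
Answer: $23716$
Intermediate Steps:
$l{\left(h,G \right)} = G + h + h \left(G + G h\right)$ ($l{\left(h,G \right)} = \left(G h + G\right) h + \left(G + h\right) = \left(G + G h\right) h + \left(G + h\right) = h \left(G + G h\right) + \left(G + h\right) = G + h + h \left(G + G h\right)$)
$\left(-6 + l{\left(5,5 \right)}\right)^{2} = \left(-6 + \left(5 + 5 + 5 \cdot 5 + 5 \cdot 5^{2}\right)\right)^{2} = \left(-6 + \left(5 + 5 + 25 + 5 \cdot 25\right)\right)^{2} = \left(-6 + \left(5 + 5 + 25 + 125\right)\right)^{2} = \left(-6 + 160\right)^{2} = 154^{2} = 23716$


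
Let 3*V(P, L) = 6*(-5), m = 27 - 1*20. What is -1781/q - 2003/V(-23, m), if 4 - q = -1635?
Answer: 3265107/16390 ≈ 199.21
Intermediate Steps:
q = 1639 (q = 4 - 1*(-1635) = 4 + 1635 = 1639)
m = 7 (m = 27 - 20 = 7)
V(P, L) = -10 (V(P, L) = (6*(-5))/3 = (1/3)*(-30) = -10)
-1781/q - 2003/V(-23, m) = -1781/1639 - 2003/(-10) = -1781*1/1639 - 2003*(-1/10) = -1781/1639 + 2003/10 = 3265107/16390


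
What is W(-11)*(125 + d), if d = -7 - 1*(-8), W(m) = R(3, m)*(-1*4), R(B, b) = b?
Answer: 5544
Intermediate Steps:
W(m) = -4*m (W(m) = m*(-1*4) = m*(-4) = -4*m)
d = 1 (d = -7 + 8 = 1)
W(-11)*(125 + d) = (-4*(-11))*(125 + 1) = 44*126 = 5544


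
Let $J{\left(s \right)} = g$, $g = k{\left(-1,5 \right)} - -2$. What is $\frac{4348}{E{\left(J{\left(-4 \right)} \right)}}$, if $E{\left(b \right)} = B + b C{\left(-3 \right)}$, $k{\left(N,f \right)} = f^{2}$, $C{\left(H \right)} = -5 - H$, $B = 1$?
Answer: $- \frac{4348}{53} \approx -82.038$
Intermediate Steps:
$g = 27$ ($g = 5^{2} - -2 = 25 + 2 = 27$)
$J{\left(s \right)} = 27$
$E{\left(b \right)} = 1 - 2 b$ ($E{\left(b \right)} = 1 + b \left(-5 - -3\right) = 1 + b \left(-5 + 3\right) = 1 + b \left(-2\right) = 1 - 2 b$)
$\frac{4348}{E{\left(J{\left(-4 \right)} \right)}} = \frac{4348}{1 - 54} = \frac{4348}{-53} = 4348 \left(- \frac{1}{53}\right) = - \frac{4348}{53}$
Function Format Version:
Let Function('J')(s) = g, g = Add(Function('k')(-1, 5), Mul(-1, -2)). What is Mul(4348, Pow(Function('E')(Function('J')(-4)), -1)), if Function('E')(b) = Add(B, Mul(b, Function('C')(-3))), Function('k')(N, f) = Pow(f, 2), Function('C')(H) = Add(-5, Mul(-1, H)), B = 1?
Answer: Rational(-4348, 53) ≈ -82.038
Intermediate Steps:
g = 27 (g = Add(Pow(5, 2), Mul(-1, -2)) = Add(25, 2) = 27)
Function('J')(s) = 27
Function('E')(b) = Add(1, Mul(-2, b)) (Function('E')(b) = Add(1, Mul(b, Add(-5, Mul(-1, -3)))) = Add(1, Mul(b, Add(-5, 3))) = Add(1, Mul(b, -2)) = Add(1, Mul(-2, b)))
Mul(4348, Pow(Function('E')(Function('J')(-4)), -1)) = Mul(4348, Pow(Add(1, Mul(-2, 27)), -1)) = Mul(4348, Pow(Add(1, -54), -1)) = Mul(4348, Pow(-53, -1)) = Mul(4348, Rational(-1, 53)) = Rational(-4348, 53)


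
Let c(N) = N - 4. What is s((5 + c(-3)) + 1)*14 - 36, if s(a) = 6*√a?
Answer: -36 + 84*I ≈ -36.0 + 84.0*I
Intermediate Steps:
c(N) = -4 + N
s((5 + c(-3)) + 1)*14 - 36 = (6*√((5 + (-4 - 3)) + 1))*14 - 36 = (6*√((5 - 7) + 1))*14 - 36 = (6*√(-2 + 1))*14 - 36 = (6*√(-1))*14 - 36 = (6*I)*14 - 36 = 84*I - 36 = -36 + 84*I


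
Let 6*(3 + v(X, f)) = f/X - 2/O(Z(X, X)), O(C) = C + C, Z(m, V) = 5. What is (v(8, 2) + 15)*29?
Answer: 41789/120 ≈ 348.24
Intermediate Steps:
O(C) = 2*C
v(X, f) = -91/30 + f/(6*X) (v(X, f) = -3 + (f/X - 2/(2*5))/6 = -3 + (f/X - 2/10)/6 = -3 + (f/X - 2*1/10)/6 = -3 + (f/X - 1/5)/6 = -3 + (-1/5 + f/X)/6 = -3 + (-1/30 + f/(6*X)) = -91/30 + f/(6*X))
(v(8, 2) + 15)*29 = ((-91/30 + (1/6)*2/8) + 15)*29 = ((-91/30 + (1/6)*2*(1/8)) + 15)*29 = ((-91/30 + 1/24) + 15)*29 = (-359/120 + 15)*29 = (1441/120)*29 = 41789/120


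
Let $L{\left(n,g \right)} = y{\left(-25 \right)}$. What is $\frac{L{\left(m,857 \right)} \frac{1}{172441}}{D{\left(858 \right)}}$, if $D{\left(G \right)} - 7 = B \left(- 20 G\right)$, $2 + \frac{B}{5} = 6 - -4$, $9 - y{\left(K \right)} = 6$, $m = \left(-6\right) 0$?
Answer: $- \frac{3}{118362295313} \approx -2.5346 \cdot 10^{-11}$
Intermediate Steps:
$m = 0$
$y{\left(K \right)} = 3$ ($y{\left(K \right)} = 9 - 6 = 3$)
$L{\left(n,g \right)} = 3$
$B = 40$ ($B = -10 + 5 \left(6 - -4\right) = -10 + 5 \left(6 + 4\right) = -10 + 5 \cdot 10 = -10 + 50 = 40$)
$D{\left(G \right)} = 7 - 800 G$ ($D{\left(G \right)} = 7 + 40 \left(- 20 G\right) = 7 - 800 G$)
$\frac{L{\left(m,857 \right)} \frac{1}{172441}}{D{\left(858 \right)}} = \frac{3 \cdot \frac{1}{172441}}{7 - 686400} = \frac{3}{172441 \left(-686393\right)} = \frac{3}{172441} \left(- \frac{1}{686393}\right) = - \frac{3}{118362295313}$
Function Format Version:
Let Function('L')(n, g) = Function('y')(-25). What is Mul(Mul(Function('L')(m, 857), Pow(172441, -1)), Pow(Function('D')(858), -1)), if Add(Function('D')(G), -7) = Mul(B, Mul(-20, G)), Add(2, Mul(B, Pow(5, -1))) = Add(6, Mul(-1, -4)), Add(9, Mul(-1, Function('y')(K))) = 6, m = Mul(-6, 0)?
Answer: Rational(-3, 118362295313) ≈ -2.5346e-11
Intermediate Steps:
m = 0
Function('y')(K) = 3 (Function('y')(K) = Add(9, Mul(-1, 6)) = Add(9, -6) = 3)
Function('L')(n, g) = 3
B = 40 (B = Add(-10, Mul(5, Add(6, Mul(-1, -4)))) = Add(-10, Mul(5, Add(6, 4))) = Add(-10, Mul(5, 10)) = Add(-10, 50) = 40)
Function('D')(G) = Add(7, Mul(-800, G)) (Function('D')(G) = Add(7, Mul(40, Mul(-20, G))) = Add(7, Mul(-800, G)))
Mul(Mul(Function('L')(m, 857), Pow(172441, -1)), Pow(Function('D')(858), -1)) = Mul(Mul(3, Pow(172441, -1)), Pow(Add(7, Mul(-800, 858)), -1)) = Mul(Mul(3, Rational(1, 172441)), Pow(Add(7, -686400), -1)) = Mul(Rational(3, 172441), Pow(-686393, -1)) = Mul(Rational(3, 172441), Rational(-1, 686393)) = Rational(-3, 118362295313)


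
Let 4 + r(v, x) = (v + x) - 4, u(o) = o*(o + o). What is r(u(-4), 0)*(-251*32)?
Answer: -192768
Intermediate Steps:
u(o) = 2*o² (u(o) = o*(2*o) = 2*o²)
r(v, x) = -8 + v + x (r(v, x) = -4 + ((v + x) - 4) = -4 + (-4 + v + x) = -8 + v + x)
r(u(-4), 0)*(-251*32) = (-8 + 2*(-4)² + 0)*(-251*32) = (-8 + 2*16 + 0)*(-8032) = (-8 + 32 + 0)*(-8032) = 24*(-8032) = -192768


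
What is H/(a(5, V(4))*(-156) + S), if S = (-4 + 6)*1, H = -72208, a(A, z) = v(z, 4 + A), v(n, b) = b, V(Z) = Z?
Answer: 36104/701 ≈ 51.504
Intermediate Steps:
a(A, z) = 4 + A
S = 2 (S = 2*1 = 2)
H/(a(5, V(4))*(-156) + S) = -72208/((4 + 5)*(-156) + 2) = -72208/(9*(-156) + 2) = -72208/(-1404 + 2) = -72208/(-1402) = -72208*(-1/1402) = 36104/701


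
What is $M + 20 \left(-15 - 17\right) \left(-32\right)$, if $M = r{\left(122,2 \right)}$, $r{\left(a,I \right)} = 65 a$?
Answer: $28410$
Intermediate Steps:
$M = 7930$ ($M = 65 \cdot 122 = 7930$)
$M + 20 \left(-15 - 17\right) \left(-32\right) = 7930 + 20 \left(-15 - 17\right) \left(-32\right) = 7930 + 20 \left(-32\right) \left(-32\right) = 7930 - -20480 = 7930 + 20480 = 28410$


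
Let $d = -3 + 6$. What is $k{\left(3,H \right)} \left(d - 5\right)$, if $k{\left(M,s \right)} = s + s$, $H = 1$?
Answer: $-4$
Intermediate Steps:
$k{\left(M,s \right)} = 2 s$
$d = 3$
$k{\left(3,H \right)} \left(d - 5\right) = 2 \cdot 1 \left(3 - 5\right) = 2 \left(-2\right) = -4$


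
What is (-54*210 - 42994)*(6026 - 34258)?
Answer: 1533957488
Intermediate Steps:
(-54*210 - 42994)*(6026 - 34258) = (-11340 - 42994)*(-28232) = -54334*(-28232) = 1533957488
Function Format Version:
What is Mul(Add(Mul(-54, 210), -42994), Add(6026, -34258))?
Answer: 1533957488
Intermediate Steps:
Mul(Add(Mul(-54, 210), -42994), Add(6026, -34258)) = Mul(Add(-11340, -42994), -28232) = Mul(-54334, -28232) = 1533957488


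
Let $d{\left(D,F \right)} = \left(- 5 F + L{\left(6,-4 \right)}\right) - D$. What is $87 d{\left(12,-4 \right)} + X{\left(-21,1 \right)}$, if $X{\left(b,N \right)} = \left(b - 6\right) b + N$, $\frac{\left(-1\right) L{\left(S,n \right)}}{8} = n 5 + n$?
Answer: $17968$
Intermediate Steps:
$L{\left(S,n \right)} = - 48 n$ ($L{\left(S,n \right)} = - 8 \left(n 5 + n\right) = - 8 \left(5 n + n\right) = - 8 \cdot 6 n = - 48 n$)
$d{\left(D,F \right)} = 192 - D - 5 F$ ($d{\left(D,F \right)} = \left(- 5 F - -192\right) - D = \left(- 5 F + 192\right) - D = \left(192 - 5 F\right) - D = 192 - D - 5 F$)
$X{\left(b,N \right)} = N + b \left(-6 + b\right)$ ($X{\left(b,N \right)} = \left(-6 + b\right) b + N = b \left(-6 + b\right) + N = N + b \left(-6 + b\right)$)
$87 d{\left(12,-4 \right)} + X{\left(-21,1 \right)} = 87 \left(192 - 12 - -20\right) + \left(1 + \left(-21\right)^{2} - -126\right) = 87 \left(192 - 12 + 20\right) + \left(1 + 441 + 126\right) = 87 \cdot 200 + 568 = 17400 + 568 = 17968$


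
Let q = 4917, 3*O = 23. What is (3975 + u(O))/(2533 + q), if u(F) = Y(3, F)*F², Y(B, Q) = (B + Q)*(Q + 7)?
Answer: 1066807/603450 ≈ 1.7678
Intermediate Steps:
O = 23/3 (O = (⅓)*23 = 23/3 ≈ 7.6667)
Y(B, Q) = (7 + Q)*(B + Q) (Y(B, Q) = (B + Q)*(7 + Q) = (7 + Q)*(B + Q))
u(F) = F²*(21 + F² + 10*F) (u(F) = (F² + 7*3 + 7*F + 3*F)*F² = (F² + 21 + 7*F + 3*F)*F² = (21 + F² + 10*F)*F² = F²*(21 + F² + 10*F))
(3975 + u(O))/(2533 + q) = (3975 + (23/3)²*(21 + (23/3)² + 10*(23/3)))/(2533 + 4917) = (3975 + 529*(21 + 529/9 + 230/3)/9)/7450 = (3975 + (529/9)*(1408/9))*(1/7450) = (3975 + 744832/81)*(1/7450) = (1066807/81)*(1/7450) = 1066807/603450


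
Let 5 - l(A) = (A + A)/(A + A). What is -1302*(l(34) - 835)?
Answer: 1081962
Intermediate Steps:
l(A) = 4 (l(A) = 5 - (A + A)/(A + A) = 5 - 2*A/(2*A) = 5 - 2*A*1/(2*A) = 5 - 1*1 = 5 - 1 = 4)
-1302*(l(34) - 835) = -1302*(4 - 835) = -1302*(-831) = 1081962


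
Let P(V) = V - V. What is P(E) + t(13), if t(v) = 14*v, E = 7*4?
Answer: 182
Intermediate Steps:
E = 28
P(V) = 0
P(E) + t(13) = 0 + 14*13 = 0 + 182 = 182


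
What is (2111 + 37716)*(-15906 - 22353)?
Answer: -1523741193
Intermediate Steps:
(2111 + 37716)*(-15906 - 22353) = 39827*(-38259) = -1523741193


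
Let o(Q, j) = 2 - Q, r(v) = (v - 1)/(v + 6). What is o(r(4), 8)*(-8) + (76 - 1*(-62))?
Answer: 622/5 ≈ 124.40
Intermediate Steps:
r(v) = (-1 + v)/(6 + v)
o(r(4), 8)*(-8) + (76 - 1*(-62)) = (2 - (-1 + 4)/(6 + 4))*(-8) + (76 - 1*(-62)) = (2 - 3/10)*(-8) + (76 + 62) = (2 - 3/10)*(-8) + 138 = (17/10)*(-8) + 138 = -68/5 + 138 = 622/5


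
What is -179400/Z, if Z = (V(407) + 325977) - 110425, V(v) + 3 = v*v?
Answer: -29900/63533 ≈ -0.47062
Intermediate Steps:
V(v) = -3 + v² (V(v) = -3 + v*v = -3 + v²)
Z = 381198 (Z = ((-3 + 407²) + 325977) - 110425 = ((-3 + 165649) + 325977) - 110425 = (165646 + 325977) - 110425 = 491623 - 110425 = 381198)
-179400/Z = -179400/381198 = -179400*1/381198 = -29900/63533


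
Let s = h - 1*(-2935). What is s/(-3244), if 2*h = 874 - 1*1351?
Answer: -5393/6488 ≈ -0.83123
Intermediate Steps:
h = -477/2 (h = (874 - 1*1351)/2 = (874 - 1351)/2 = (½)*(-477) = -477/2 ≈ -238.50)
s = 5393/2 (s = -477/2 - 1*(-2935) = -477/2 + 2935 = 5393/2 ≈ 2696.5)
s/(-3244) = (5393/2)/(-3244) = (5393/2)*(-1/3244) = -5393/6488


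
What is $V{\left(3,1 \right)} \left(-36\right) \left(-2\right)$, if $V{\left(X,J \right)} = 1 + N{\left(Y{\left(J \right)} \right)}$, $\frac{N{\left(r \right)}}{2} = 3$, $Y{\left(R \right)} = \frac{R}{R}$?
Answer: $504$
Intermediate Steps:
$Y{\left(R \right)} = 1$
$N{\left(r \right)} = 6$ ($N{\left(r \right)} = 2 \cdot 3 = 6$)
$V{\left(X,J \right)} = 7$ ($V{\left(X,J \right)} = 1 + 6 = 7$)
$V{\left(3,1 \right)} \left(-36\right) \left(-2\right) = 7 \left(-36\right) \left(-2\right) = \left(-252\right) \left(-2\right) = 504$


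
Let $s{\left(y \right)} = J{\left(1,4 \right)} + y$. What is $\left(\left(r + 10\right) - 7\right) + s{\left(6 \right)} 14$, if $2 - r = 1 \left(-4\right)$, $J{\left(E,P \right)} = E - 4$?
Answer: $51$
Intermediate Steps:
$J{\left(E,P \right)} = -4 + E$
$r = 6$ ($r = 2 - 1 \left(-4\right) = 2 - -4 = 2 + 4 = 6$)
$s{\left(y \right)} = -3 + y$ ($s{\left(y \right)} = \left(-4 + 1\right) + y = -3 + y$)
$\left(\left(r + 10\right) - 7\right) + s{\left(6 \right)} 14 = \left(\left(6 + 10\right) - 7\right) + \left(-3 + 6\right) 14 = \left(16 - 7\right) + 3 \cdot 14 = 9 + 42 = 51$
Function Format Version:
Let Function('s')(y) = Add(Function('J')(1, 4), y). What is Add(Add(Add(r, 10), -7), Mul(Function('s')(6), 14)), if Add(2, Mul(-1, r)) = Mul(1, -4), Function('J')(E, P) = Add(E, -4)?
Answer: 51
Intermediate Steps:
Function('J')(E, P) = Add(-4, E)
r = 6 (r = Add(2, Mul(-1, Mul(1, -4))) = Add(2, Mul(-1, -4)) = Add(2, 4) = 6)
Function('s')(y) = Add(-3, y) (Function('s')(y) = Add(Add(-4, 1), y) = Add(-3, y))
Add(Add(Add(r, 10), -7), Mul(Function('s')(6), 14)) = Add(Add(Add(6, 10), -7), Mul(Add(-3, 6), 14)) = Add(Add(16, -7), Mul(3, 14)) = Add(9, 42) = 51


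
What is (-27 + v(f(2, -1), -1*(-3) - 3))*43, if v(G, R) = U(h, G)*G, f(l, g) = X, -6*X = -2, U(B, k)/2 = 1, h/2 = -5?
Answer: -3397/3 ≈ -1132.3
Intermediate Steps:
h = -10 (h = 2*(-5) = -10)
U(B, k) = 2 (U(B, k) = 2*1 = 2)
X = ⅓ (X = -⅙*(-2) = ⅓ ≈ 0.33333)
f(l, g) = ⅓
v(G, R) = 2*G
(-27 + v(f(2, -1), -1*(-3) - 3))*43 = (-27 + 2*(⅓))*43 = (-27 + ⅔)*43 = -79/3*43 = -3397/3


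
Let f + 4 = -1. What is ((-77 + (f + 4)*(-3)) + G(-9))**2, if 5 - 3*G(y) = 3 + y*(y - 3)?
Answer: 107584/9 ≈ 11954.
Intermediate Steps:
f = -5 (f = -4 - 1 = -5)
G(y) = 2/3 - y*(-3 + y)/3 (G(y) = 5/3 - (3 + y*(y - 3))/3 = 5/3 - (3 + y*(-3 + y))/3 = 5/3 + (-1 - y*(-3 + y)/3) = 2/3 - y*(-3 + y)/3)
((-77 + (f + 4)*(-3)) + G(-9))**2 = ((-77 + (-5 + 4)*(-3)) + (2/3 - 9 - 1/3*(-9)**2))**2 = ((-77 - 1*(-3)) + (2/3 - 9 - 1/3*81))**2 = ((-77 + 3) + (2/3 - 9 - 27))**2 = (-74 - 106/3)**2 = (-328/3)**2 = 107584/9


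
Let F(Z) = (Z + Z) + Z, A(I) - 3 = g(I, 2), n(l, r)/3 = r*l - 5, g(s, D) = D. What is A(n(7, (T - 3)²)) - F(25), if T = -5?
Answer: -70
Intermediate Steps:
n(l, r) = -15 + 3*l*r (n(l, r) = 3*(r*l - 5) = 3*(l*r - 5) = 3*(-5 + l*r) = -15 + 3*l*r)
A(I) = 5 (A(I) = 3 + 2 = 5)
F(Z) = 3*Z (F(Z) = 2*Z + Z = 3*Z)
A(n(7, (T - 3)²)) - F(25) = 5 - 3*25 = 5 - 1*75 = 5 - 75 = -70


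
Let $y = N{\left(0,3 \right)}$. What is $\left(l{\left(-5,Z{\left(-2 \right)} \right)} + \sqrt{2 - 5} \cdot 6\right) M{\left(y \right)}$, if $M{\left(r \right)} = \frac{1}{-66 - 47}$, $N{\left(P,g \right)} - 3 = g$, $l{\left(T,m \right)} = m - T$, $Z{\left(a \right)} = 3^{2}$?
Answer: $- \frac{14}{113} - \frac{6 i \sqrt{3}}{113} \approx -0.12389 - 0.091967 i$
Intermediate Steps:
$Z{\left(a \right)} = 9$
$N{\left(P,g \right)} = 3 + g$
$y = 6$ ($y = 3 + 3 = 6$)
$M{\left(r \right)} = - \frac{1}{113}$ ($M{\left(r \right)} = \frac{1}{-113} = - \frac{1}{113}$)
$\left(l{\left(-5,Z{\left(-2 \right)} \right)} + \sqrt{2 - 5} \cdot 6\right) M{\left(y \right)} = \left(\left(9 - -5\right) + \sqrt{2 - 5} \cdot 6\right) \left(- \frac{1}{113}\right) = \left(\left(9 + 5\right) + \sqrt{-3} \cdot 6\right) \left(- \frac{1}{113}\right) = \left(14 + i \sqrt{3} \cdot 6\right) \left(- \frac{1}{113}\right) = \left(14 + 6 i \sqrt{3}\right) \left(- \frac{1}{113}\right) = - \frac{14}{113} - \frac{6 i \sqrt{3}}{113}$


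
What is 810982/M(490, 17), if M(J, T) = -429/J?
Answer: -397381180/429 ≈ -9.2630e+5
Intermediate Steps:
810982/M(490, 17) = 810982/((-429/490)) = 810982/((-429*1/490)) = 810982/(-429/490) = 810982*(-490/429) = -397381180/429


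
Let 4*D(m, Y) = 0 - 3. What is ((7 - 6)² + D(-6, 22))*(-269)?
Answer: -269/4 ≈ -67.250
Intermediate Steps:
D(m, Y) = -¾ (D(m, Y) = (0 - 3)/4 = (¼)*(-3) = -¾)
((7 - 6)² + D(-6, 22))*(-269) = ((7 - 6)² - ¾)*(-269) = (1² - ¾)*(-269) = (1 - ¾)*(-269) = (¼)*(-269) = -269/4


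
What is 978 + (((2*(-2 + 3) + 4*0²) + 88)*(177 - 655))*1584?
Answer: -68142702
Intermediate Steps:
978 + (((2*(-2 + 3) + 4*0²) + 88)*(177 - 655))*1584 = 978 + (((2*1 + 4*0) + 88)*(-478))*1584 = 978 + (((2 + 0) + 88)*(-478))*1584 = 978 + ((2 + 88)*(-478))*1584 = 978 + (90*(-478))*1584 = 978 - 43020*1584 = 978 - 68143680 = -68142702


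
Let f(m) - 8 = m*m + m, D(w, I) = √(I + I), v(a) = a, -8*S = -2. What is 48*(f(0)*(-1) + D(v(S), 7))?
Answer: -384 + 48*√14 ≈ -204.40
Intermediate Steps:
S = ¼ (S = -⅛*(-2) = ¼ ≈ 0.25000)
D(w, I) = √2*√I (D(w, I) = √(2*I) = √2*√I)
f(m) = 8 + m + m² (f(m) = 8 + (m*m + m) = 8 + (m² + m) = 8 + (m + m²) = 8 + m + m²)
48*(f(0)*(-1) + D(v(S), 7)) = 48*((8 + 0 + 0²)*(-1) + √2*√7) = 48*((8 + 0 + 0)*(-1) + √14) = 48*(8*(-1) + √14) = 48*(-8 + √14) = -384 + 48*√14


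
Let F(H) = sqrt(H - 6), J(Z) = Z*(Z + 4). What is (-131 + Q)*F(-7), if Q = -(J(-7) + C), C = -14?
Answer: -138*I*sqrt(13) ≈ -497.57*I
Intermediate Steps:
J(Z) = Z*(4 + Z)
F(H) = sqrt(-6 + H)
Q = -7 (Q = -(-7*(4 - 7) - 14) = -(-7*(-3) - 14) = -(21 - 14) = -1*7 = -7)
(-131 + Q)*F(-7) = (-131 - 7)*sqrt(-6 - 7) = -138*I*sqrt(13)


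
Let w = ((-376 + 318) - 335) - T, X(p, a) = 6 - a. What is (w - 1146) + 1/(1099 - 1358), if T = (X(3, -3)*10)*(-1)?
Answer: -375292/259 ≈ -1449.0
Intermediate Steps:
T = -90 (T = ((6 - 1*(-3))*10)*(-1) = ((6 + 3)*10)*(-1) = (9*10)*(-1) = 90*(-1) = -90)
w = -303 (w = ((-376 + 318) - 335) - 1*(-90) = (-58 - 335) + 90 = -393 + 90 = -303)
(w - 1146) + 1/(1099 - 1358) = (-303 - 1146) + 1/(1099 - 1358) = -1449 + 1/(-259) = -1449 - 1/259 = -375292/259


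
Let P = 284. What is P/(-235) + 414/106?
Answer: 33593/12455 ≈ 2.6972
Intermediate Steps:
P/(-235) + 414/106 = 284/(-235) + 414/106 = 284*(-1/235) + 414*(1/106) = -284/235 + 207/53 = 33593/12455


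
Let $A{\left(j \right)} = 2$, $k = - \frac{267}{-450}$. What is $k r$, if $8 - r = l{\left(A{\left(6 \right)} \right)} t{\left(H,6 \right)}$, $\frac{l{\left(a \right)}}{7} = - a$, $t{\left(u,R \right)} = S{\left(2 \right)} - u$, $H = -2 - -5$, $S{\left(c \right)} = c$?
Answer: $- \frac{89}{25} \approx -3.56$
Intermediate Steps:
$k = \frac{89}{150}$ ($k = \left(-267\right) \left(- \frac{1}{450}\right) = \frac{89}{150} \approx 0.59333$)
$H = 3$ ($H = -2 + 5 = 3$)
$t{\left(u,R \right)} = 2 - u$
$l{\left(a \right)} = - 7 a$ ($l{\left(a \right)} = 7 \left(- a\right) = - 7 a$)
$r = -6$ ($r = 8 - \left(-7\right) 2 \left(2 - 3\right) = 8 - - 14 \left(2 - 3\right) = 8 - \left(-14\right) \left(-1\right) = 8 - 14 = -6$)
$k r = \frac{89}{150} \left(-6\right) = - \frac{89}{25}$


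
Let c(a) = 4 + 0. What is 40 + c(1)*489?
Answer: 1996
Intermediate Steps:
c(a) = 4
40 + c(1)*489 = 40 + 4*489 = 40 + 1956 = 1996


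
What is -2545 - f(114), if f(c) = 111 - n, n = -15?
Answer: -2671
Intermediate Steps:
f(c) = 126 (f(c) = 111 - 1*(-15) = 111 + 15 = 126)
-2545 - f(114) = -2545 - 1*126 = -2545 - 126 = -2671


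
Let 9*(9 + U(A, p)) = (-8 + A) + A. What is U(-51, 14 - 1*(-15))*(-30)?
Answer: 1910/3 ≈ 636.67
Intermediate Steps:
U(A, p) = -89/9 + 2*A/9 (U(A, p) = -9 + ((-8 + A) + A)/9 = -9 + (-8 + 2*A)/9 = -9 + (-8/9 + 2*A/9) = -89/9 + 2*A/9)
U(-51, 14 - 1*(-15))*(-30) = (-89/9 + (2/9)*(-51))*(-30) = (-89/9 - 34/3)*(-30) = -191/9*(-30) = 1910/3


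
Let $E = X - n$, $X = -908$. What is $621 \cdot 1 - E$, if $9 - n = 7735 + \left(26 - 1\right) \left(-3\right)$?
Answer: $-6122$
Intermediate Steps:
$n = -7651$ ($n = 9 - \left(7735 + \left(26 - 1\right) \left(-3\right)\right) = 9 - \left(7735 + 25 \left(-3\right)\right) = 9 - \left(7735 - 75\right) = 9 - 7660 = -7651$)
$E = 6743$ ($E = -908 - -7651 = -908 + 7651 = 6743$)
$621 \cdot 1 - E = 621 \cdot 1 - 6743 = 621 - 6743 = -6122$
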